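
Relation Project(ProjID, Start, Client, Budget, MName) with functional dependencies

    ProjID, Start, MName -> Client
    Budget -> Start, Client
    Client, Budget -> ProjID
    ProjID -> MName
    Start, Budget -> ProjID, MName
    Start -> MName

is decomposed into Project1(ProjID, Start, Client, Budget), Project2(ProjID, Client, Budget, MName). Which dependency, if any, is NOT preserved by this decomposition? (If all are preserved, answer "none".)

Check Start → MName: no single fragment contains all of {Start, MName}, and the restricted closure of {Start} across the fragments never reaches {MName}.
ProjID, Start, MName → Client is preserved.
Budget → Start, Client is preserved.
Client, Budget → ProjID is preserved.
ProjID → MName is preserved.
Start, Budget → ProjID, MName is preserved.

Start -> MName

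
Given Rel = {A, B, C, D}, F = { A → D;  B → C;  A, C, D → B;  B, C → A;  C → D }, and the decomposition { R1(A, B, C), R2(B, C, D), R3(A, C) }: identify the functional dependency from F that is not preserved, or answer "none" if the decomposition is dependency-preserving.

Check A → D: no single fragment contains all of {A, D}, and the restricted closure of {A} across the fragments never reaches {D}.
B → C is preserved.
A, C, D → B is preserved.
B, C → A is preserved.
C → D is preserved.

A → D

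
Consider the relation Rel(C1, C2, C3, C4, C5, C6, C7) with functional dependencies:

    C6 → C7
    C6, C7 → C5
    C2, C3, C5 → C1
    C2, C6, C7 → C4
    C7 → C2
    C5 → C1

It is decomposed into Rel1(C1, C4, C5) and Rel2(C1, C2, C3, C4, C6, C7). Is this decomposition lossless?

No

Common attributes: Rel1 ∩ Rel2 = {C1, C4}.
No dependency enlarges {C1, C4}, so (C1, C4)⁺ = {C1, C4}.
The closure contains neither all of Rel1 = {C1, C4, C5} nor all of Rel2 = {C1, C2, C3, C4, C6, C7}, so the common attributes are not a superkey of either fragment. The join is lossy.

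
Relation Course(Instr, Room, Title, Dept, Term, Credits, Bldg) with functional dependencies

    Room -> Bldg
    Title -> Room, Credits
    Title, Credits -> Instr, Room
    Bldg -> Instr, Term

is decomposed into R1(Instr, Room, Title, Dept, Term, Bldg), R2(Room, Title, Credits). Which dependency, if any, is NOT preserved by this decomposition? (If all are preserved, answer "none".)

Room → Bldg lies within R1.
Title → Room, Credits lies within R2.
Title, Credits → Instr, Room: restricted closure across fragments reaches Instr, Room.
Bldg → Instr, Term lies within R1.
Every dependency is enforceable on the fragments, so the decomposition is dependency-preserving.

none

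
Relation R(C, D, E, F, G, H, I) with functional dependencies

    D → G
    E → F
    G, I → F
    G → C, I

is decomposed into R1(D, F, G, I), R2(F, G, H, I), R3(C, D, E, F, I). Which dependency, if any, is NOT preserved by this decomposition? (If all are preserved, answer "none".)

Check G → C, I: no single fragment contains all of {C, G, I}, and the restricted closure of {G} across the fragments never reaches {C, I}.
D → G is preserved.
E → F is preserved.
G, I → F is preserved.

G → C, I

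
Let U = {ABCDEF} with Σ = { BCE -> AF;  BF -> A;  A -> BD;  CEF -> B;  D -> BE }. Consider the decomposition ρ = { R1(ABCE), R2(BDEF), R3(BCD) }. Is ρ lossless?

Chase test. Columns are ABCDEF; row i has aⱼ where attribute j ∈ Ri, else bᵢⱼ.
Initial tableau (one row per fragment):
  row 1: a1 a2 a3 b14 a5 b16
  row 2: b21 a2 b23 a4 a5 a6
  row 3: b31 a2 a3 a4 b35 b36
Rows 2 and 3 agree on D; apply D→BE and equate their BE entries.
Rows 1 and 3 agree on BCE; apply BCE→AF and equate their AF entries.
Rows 1 and 3 agree on A; apply A→BD and equate their BD entries.
No row becomes fully distinguished — the join is lossy.

No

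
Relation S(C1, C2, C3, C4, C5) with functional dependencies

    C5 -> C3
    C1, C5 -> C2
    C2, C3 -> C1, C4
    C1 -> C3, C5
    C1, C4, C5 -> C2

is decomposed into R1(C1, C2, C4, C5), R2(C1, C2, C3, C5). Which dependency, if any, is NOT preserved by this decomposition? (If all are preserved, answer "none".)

none

C5 → C3 lies within R2.
C1, C5 → C2 lies within R1.
C2, C3 → C1, C4: restricted closure across fragments reaches C1, C4.
C1 → C3, C5 lies within R2.
C1, C4, C5 → C2 lies within R1.
Every dependency is enforceable on the fragments, so the decomposition is dependency-preserving.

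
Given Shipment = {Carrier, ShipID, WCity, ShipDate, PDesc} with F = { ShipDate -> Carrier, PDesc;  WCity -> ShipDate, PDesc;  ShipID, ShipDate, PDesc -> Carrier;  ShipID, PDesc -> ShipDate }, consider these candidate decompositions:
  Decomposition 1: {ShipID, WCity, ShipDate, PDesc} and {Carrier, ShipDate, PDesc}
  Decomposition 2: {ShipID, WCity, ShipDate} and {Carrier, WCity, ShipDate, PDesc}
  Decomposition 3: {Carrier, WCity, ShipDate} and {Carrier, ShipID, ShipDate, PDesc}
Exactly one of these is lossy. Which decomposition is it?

Decomposition 3

Decomposition 1: common = {ShipDate, PDesc}, closure = {Carrier, ShipDate, PDesc} → lossless.
Decomposition 2: common = {WCity, ShipDate}, closure = {Carrier, WCity, ShipDate, PDesc} → lossless.
Decomposition 3: common = {Carrier, ShipDate}, closure = {Carrier, ShipDate, PDesc} → lossy.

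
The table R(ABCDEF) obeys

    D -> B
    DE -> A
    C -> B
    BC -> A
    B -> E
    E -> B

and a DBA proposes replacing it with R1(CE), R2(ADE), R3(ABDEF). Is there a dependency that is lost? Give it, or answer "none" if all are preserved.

Check BC → A: no single fragment contains all of {ABC}, and the restricted closure of {BC} across the fragments never reaches {A}.
D → B is preserved.
DE → A is preserved.
C → B is preserved.
B → E is preserved.
E → B is preserved.

BC -> A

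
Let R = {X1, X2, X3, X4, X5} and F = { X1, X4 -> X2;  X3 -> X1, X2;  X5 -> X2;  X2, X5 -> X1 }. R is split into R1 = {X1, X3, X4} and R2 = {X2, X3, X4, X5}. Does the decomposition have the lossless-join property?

Yes

Common attributes: R1 ∩ R2 = {X3, X4}.
Closure of {X3, X4}: X3 → X1, X2 applies, adding X1, X2. So (X3, X4)⁺ = {X1, X2, X3, X4}.
This closure contains every attribute of R1, so R1 ∩ R2 → R1. The join is lossless.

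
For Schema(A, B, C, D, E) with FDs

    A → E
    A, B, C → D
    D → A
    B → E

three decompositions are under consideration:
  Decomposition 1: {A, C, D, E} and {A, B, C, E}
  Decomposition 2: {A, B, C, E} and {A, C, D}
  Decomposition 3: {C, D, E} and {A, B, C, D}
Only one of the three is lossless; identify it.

Decomposition 3

Decomposition 1: common = {A, C, E}, closure = {A, C, E} → lossy.
Decomposition 2: common = {A, C}, closure = {A, C, E} → lossy.
Decomposition 3: common = {C, D}, closure = {A, C, D, E} → lossless.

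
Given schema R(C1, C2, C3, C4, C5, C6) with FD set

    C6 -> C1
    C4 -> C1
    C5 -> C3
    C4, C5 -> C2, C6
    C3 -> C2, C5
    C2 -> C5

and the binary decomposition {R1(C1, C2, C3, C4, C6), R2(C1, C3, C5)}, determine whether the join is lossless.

Common attributes: R1 ∩ R2 = {C1, C3}.
Closure of {C1, C3}: C3 → C2, C5 applies, adding C2, C5. So (C1, C3)⁺ = {C1, C2, C3, C5}.
This closure contains every attribute of R2, so R1 ∩ R2 → R2. The join is lossless.

Yes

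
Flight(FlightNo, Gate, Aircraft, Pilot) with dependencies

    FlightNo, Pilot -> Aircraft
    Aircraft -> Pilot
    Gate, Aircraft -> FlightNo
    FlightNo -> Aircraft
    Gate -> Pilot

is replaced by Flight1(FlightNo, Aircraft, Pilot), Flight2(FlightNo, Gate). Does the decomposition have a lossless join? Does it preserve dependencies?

lossless but not dependency-preserving

Lossless test: (FlightNo)⁺ = {FlightNo, Aircraft, Pilot}, which contains all of one fragment — lossless.
Dependency preservation: the restricted closure of {Gate, Aircraft} across the fragments never reaches {FlightNo}, so Gate, Aircraft → FlightNo cannot be enforced without a join — not preserved.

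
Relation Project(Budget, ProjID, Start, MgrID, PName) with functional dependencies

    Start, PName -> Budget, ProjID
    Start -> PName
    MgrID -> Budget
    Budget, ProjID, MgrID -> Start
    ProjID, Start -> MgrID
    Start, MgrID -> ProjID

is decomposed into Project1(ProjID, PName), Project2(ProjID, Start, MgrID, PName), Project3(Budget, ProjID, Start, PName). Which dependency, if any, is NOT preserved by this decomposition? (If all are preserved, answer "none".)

Check MgrID → Budget: no single fragment contains all of {Budget, MgrID}, and the restricted closure of {MgrID} across the fragments never reaches {Budget}.
Start, PName → Budget, ProjID is preserved.
Start → PName is preserved.
Budget, ProjID, MgrID → Start is preserved.
ProjID, Start → MgrID is preserved.
Start, MgrID → ProjID is preserved.

MgrID -> Budget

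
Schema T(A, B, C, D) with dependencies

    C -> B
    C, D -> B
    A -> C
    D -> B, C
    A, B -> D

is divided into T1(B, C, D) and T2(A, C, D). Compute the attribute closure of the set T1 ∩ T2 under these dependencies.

B, C, D

T1 ∩ T2 = {C, D}.
C → B applies, adding B
Closure: {B, C, D}.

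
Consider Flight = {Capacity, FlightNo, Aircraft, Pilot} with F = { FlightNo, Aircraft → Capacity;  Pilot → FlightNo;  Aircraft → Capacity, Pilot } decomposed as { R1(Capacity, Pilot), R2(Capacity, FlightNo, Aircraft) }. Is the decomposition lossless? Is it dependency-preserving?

lossy and not dependency-preserving

Lossless test: (Capacity)⁺ = {Capacity}, which is a superkey of neither fragment — lossy.
Dependency preservation: the restricted closure of {Pilot} across the fragments never reaches {FlightNo}, so Pilot → FlightNo cannot be enforced without a join — not preserved.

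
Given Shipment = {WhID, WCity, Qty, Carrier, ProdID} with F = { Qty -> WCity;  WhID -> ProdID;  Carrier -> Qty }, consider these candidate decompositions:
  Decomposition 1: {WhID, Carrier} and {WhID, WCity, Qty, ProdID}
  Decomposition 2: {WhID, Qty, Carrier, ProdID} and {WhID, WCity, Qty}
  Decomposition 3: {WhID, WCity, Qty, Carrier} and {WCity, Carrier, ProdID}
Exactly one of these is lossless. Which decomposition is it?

Decomposition 1: common = {WhID}, closure = {WhID, ProdID} → lossy.
Decomposition 2: common = {WhID, Qty}, closure = {WhID, WCity, Qty, ProdID} → lossless.
Decomposition 3: common = {WCity, Carrier}, closure = {WCity, Qty, Carrier} → lossy.

Decomposition 2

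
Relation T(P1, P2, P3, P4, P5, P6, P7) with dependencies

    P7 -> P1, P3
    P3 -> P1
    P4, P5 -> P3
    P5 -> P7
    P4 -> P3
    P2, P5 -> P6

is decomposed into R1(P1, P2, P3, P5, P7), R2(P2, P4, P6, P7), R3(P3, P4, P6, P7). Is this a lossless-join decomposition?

No

Chase test. Columns are P1, P2, P3, P4, P5, P6, P7; row i has aⱼ where attribute j ∈ Ri, else bᵢⱼ.
Initial tableau (one row per fragment):
  row 1: a1 a2 a3 b14 a5 b16 a7
  row 2: b21 a2 b23 a4 b25 a6 a7
  row 3: b31 b32 a3 a4 b35 a6 a7
Rows 1 and 2 agree on P7; apply P7→P1, P3 and equate their P1, P3 entries.
Rows 1 and 3 agree on P7; apply P7→P1, P3 and equate their P1, P3 entries.
No row becomes fully distinguished — the join is lossy.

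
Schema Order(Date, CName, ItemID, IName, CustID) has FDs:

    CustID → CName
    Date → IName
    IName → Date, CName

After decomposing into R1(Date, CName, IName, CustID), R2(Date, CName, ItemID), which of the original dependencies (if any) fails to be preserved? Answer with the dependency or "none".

none

CustID → CName lies within R1.
Date → IName lies within R1.
IName → Date, CName lies within R1.
Every dependency is enforceable on the fragments, so the decomposition is dependency-preserving.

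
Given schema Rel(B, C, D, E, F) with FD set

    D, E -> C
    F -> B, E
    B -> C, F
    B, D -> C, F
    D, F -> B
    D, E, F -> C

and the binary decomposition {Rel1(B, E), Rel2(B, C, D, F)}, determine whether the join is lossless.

Common attributes: Rel1 ∩ Rel2 = {B}.
Closure of {B}: B → C, F applies, adding C, F; F → B, E applies, adding E. So (B)⁺ = {B, C, E, F}.
This closure contains every attribute of Rel1, so Rel1 ∩ Rel2 → Rel1. The join is lossless.

Yes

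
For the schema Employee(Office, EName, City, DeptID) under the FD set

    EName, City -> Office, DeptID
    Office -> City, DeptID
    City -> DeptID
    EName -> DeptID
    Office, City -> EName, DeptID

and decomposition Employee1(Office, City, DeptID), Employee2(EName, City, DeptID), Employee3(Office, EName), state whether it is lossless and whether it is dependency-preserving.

Lossless test (chase): Rows 1 and 3 agree on Office; apply Office→City, DeptID and equate their City, DeptID entries. Rows 1 and 3 agree on Office, City; apply Office, City→EName, DeptID and equate their EName, DeptID entries. Rows 1 and 2 agree on EName, City; apply EName, City→Office, DeptID and equate their Office, DeptID entries. Row 1 is now all distinguished symbols — the join is lossless.
Dependency preservation: the restricted closure of {EName, City} across the fragments never reaches {Office, DeptID}, so EName, City → Office, DeptID cannot be enforced without a join — not preserved.

lossless but not dependency-preserving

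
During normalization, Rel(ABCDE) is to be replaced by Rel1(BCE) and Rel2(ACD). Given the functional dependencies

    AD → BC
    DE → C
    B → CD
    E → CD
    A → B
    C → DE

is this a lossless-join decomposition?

No

Common attributes: Rel1 ∩ Rel2 = {C}.
Closure of {C}: C → DE applies, adding DE. So (C)⁺ = {CDE}.
The closure contains neither all of Rel1 = {BCE} nor all of Rel2 = {ACD}, so the common attributes are not a superkey of either fragment. The join is lossy.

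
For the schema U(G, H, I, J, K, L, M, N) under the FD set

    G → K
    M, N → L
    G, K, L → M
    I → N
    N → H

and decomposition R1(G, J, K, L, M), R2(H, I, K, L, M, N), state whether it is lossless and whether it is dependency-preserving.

Lossless test: (K, L, M)⁺ = {K, L, M}, which is a superkey of neither fragment — lossy.
Dependency preservation: every FD's attributes lie within a single fragment, so each can be enforced locally — preserved.

lossy but dependency-preserving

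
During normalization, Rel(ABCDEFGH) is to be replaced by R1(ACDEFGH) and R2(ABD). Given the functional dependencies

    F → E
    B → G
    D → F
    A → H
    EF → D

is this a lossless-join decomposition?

No

Common attributes: R1 ∩ R2 = {AD}.
Closure of {AD}: D → F applies, adding F; A → H applies, adding H; F → E applies, adding E. So (AD)⁺ = {ADEFH}.
The closure contains neither all of R1 = {ACDEFGH} nor all of R2 = {ABD}, so the common attributes are not a superkey of either fragment. The join is lossy.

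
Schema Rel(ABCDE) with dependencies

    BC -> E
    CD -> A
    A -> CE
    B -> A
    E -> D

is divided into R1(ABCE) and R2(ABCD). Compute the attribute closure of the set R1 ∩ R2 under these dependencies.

ABCDE

R1 ∩ R2 = {ABC}.
BC → E applies, adding E
E → D applies, adding D
Closure: {ABCDE}.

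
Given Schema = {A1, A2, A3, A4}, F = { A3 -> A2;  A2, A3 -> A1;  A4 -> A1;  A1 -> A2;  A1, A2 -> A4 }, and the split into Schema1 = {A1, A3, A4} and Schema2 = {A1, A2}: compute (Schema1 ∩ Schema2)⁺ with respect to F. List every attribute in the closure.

A1, A2, A4

Schema1 ∩ Schema2 = {A1}.
A1 → A2 applies, adding A2
A1, A2 → A4 applies, adding A4
Closure: {A1, A2, A4}.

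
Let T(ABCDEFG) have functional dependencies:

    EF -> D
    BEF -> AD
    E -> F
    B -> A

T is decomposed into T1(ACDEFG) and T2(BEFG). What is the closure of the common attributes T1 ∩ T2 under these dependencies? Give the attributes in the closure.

DEFG

T1 ∩ T2 = {EFG}.
EF → D applies, adding D
Closure: {DEFG}.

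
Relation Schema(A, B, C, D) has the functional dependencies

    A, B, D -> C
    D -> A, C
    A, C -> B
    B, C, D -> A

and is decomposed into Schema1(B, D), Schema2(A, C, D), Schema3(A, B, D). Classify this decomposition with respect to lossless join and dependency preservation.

lossless but not dependency-preserving

Lossless test (chase): Rows 1 and 2 agree on D; apply D→A, C and equate their A, C entries. Rows 1 and 3 agree on D; apply D→A, C and equate their A, C entries. Rows 1 and 2 agree on A, C; apply A, C→B and equate their B entries. Row 1 is now all distinguished symbols — the join is lossless.
Dependency preservation: the restricted closure of {A, C} across the fragments never reaches {B}, so A, C → B cannot be enforced without a join — not preserved.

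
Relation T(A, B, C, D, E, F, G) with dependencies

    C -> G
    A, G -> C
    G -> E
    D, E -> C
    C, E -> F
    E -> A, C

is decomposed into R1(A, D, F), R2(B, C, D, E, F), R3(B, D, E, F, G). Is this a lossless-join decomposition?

No

Chase test. Columns are A, B, C, D, E, F, G; row i has aⱼ where attribute j ∈ Ri, else bᵢⱼ.
Initial tableau (one row per fragment):
  row 1: a1 b12 b13 a4 b15 a6 b17
  row 2: b21 a2 a3 a4 a5 a6 b27
  row 3: b31 a2 b33 a4 a5 a6 a7
Rows 2 and 3 agree on D, E; apply D, E→C and equate their C entries.
Rows 2 and 3 agree on E; apply E→A, C and equate their A, C entries.
Rows 2 and 3 agree on C; apply C→G and equate their G entries.
No row becomes fully distinguished — the join is lossy.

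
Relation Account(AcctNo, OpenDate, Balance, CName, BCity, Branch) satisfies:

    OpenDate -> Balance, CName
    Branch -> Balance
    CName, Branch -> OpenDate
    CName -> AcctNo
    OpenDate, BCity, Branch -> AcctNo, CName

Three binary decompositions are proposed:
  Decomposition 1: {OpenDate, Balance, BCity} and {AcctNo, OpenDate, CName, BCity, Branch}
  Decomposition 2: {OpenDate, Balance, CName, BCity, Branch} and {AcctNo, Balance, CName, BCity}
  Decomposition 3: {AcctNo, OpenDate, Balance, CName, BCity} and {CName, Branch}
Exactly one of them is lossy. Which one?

Decomposition 3

Decomposition 1: common = {OpenDate, BCity}, closure = {AcctNo, OpenDate, Balance, CName, BCity} → lossless.
Decomposition 2: common = {Balance, CName, BCity}, closure = {AcctNo, Balance, CName, BCity} → lossless.
Decomposition 3: common = {CName}, closure = {AcctNo, CName} → lossy.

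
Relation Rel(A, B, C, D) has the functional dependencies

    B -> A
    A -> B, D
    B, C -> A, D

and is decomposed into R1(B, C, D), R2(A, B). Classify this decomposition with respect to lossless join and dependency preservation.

Lossless test: (B)⁺ = {A, B, D}, which contains all of one fragment — lossless.
Dependency preservation: A → B, D; B, C → A, D are not contained in any single fragment, but the restricted closure of each left-hand side across the fragments still reaches the right-hand side; the remaining FDs each lie inside some fragment. All dependencies are preserved.

lossless and dependency-preserving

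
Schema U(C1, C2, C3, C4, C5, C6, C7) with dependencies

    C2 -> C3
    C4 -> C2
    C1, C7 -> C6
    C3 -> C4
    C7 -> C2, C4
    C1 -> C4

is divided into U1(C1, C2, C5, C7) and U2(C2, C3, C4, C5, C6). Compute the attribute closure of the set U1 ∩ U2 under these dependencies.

U1 ∩ U2 = {C2, C5}.
C2 → C3 applies, adding C3
C3 → C4 applies, adding C4
Closure: {C2, C3, C4, C5}.

C2, C3, C4, C5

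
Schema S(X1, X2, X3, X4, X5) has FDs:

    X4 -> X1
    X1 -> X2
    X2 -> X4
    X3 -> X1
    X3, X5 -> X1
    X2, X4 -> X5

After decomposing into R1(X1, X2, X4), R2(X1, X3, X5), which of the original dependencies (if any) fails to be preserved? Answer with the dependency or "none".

none

X4 → X1 lies within R1.
X1 → X2 lies within R1.
X2 → X4 lies within R1.
X3 → X1 lies within R2.
X3, X5 → X1 lies within R2.
X2, X4 → X5: restricted closure across fragments reaches X5.
Every dependency is enforceable on the fragments, so the decomposition is dependency-preserving.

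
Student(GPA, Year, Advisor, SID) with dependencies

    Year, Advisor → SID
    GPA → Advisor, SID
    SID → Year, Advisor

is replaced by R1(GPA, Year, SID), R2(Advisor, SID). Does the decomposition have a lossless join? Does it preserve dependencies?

lossless but not dependency-preserving

Lossless test: (SID)⁺ = {Year, Advisor, SID}, which contains all of one fragment — lossless.
Dependency preservation: the restricted closure of {Year, Advisor} across the fragments never reaches {SID}, so Year, Advisor → SID cannot be enforced without a join — not preserved.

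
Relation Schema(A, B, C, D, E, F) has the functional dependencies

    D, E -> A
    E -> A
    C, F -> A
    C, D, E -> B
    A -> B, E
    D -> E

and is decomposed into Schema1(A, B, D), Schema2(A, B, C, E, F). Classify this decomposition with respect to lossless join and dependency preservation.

lossy but dependency-preserving

Lossless test: (A, B)⁺ = {A, B, E}, which is a superkey of neither fragment — lossy.
Dependency preservation: D, E → A; C, D, E → B; D → E are not contained in any single fragment, but the restricted closure of each left-hand side across the fragments still reaches the right-hand side; the remaining FDs each lie inside some fragment. All dependencies are preserved.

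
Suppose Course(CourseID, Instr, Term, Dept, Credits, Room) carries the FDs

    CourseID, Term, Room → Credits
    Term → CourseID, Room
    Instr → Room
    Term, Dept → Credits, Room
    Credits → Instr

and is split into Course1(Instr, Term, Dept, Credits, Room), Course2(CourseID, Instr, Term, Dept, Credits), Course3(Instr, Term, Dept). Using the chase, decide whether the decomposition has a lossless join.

Yes

Chase test. Columns are CourseID, Instr, Term, Dept, Credits, Room; row i has aⱼ where attribute j ∈ Coursei, else bᵢⱼ.
Initial tableau (one row per fragment):
  row 1: b11 a2 a3 a4 a5 a6
  row 2: a1 a2 a3 a4 a5 b26
  row 3: b31 a2 a3 a4 b35 b36
Rows 1 and 2 agree on Term; apply Term→CourseID, Room and equate their CourseID, Room entries.
Rows 1 and 3 agree on Term; apply Term→CourseID, Room and equate their CourseID, Room entries.
Rows 1 and 3 agree on Term, Dept; apply Term, Dept→Credits, Room and equate their Credits, Room entries.
Row 1 is now all distinguished symbols — the join is lossless.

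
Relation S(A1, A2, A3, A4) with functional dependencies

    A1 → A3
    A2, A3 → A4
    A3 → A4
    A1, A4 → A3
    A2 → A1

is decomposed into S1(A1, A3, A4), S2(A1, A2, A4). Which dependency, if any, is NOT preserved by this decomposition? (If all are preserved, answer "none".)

A1 → A3 lies within S1.
A2, A3 → A4: restricted closure across fragments reaches A4.
A3 → A4 lies within S1.
A1, A4 → A3 lies within S1.
A2 → A1 lies within S2.
Every dependency is enforceable on the fragments, so the decomposition is dependency-preserving.

none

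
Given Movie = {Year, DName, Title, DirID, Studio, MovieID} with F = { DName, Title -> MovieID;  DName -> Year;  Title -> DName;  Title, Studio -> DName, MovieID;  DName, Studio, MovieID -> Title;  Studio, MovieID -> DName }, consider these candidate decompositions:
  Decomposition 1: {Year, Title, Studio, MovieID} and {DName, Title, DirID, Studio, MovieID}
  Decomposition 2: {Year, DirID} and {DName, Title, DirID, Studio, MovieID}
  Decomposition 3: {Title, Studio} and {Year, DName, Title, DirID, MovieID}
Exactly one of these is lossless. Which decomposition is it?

Decomposition 1

Decomposition 1: common = {Title, Studio, MovieID}, closure = {Year, DName, Title, Studio, MovieID} → lossless.
Decomposition 2: common = {DirID}, closure = {DirID} → lossy.
Decomposition 3: common = {Title}, closure = {Year, DName, Title, MovieID} → lossy.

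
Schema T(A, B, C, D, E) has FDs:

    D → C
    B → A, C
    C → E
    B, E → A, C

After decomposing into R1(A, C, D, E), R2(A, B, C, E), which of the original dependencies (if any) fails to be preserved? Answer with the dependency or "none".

none

D → C lies within R1.
B → A, C lies within R2.
C → E lies within R1.
B, E → A, C lies within R2.
Every dependency is enforceable on the fragments, so the decomposition is dependency-preserving.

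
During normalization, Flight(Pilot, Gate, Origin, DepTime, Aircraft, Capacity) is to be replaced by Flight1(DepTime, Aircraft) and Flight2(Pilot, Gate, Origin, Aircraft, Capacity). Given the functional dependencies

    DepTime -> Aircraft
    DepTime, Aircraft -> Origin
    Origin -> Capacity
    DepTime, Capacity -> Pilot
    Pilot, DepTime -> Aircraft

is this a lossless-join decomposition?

Common attributes: Flight1 ∩ Flight2 = {Aircraft}.
No dependency enlarges {Aircraft}, so (Aircraft)⁺ = {Aircraft}.
The closure contains neither all of Flight1 = {DepTime, Aircraft} nor all of Flight2 = {Pilot, Gate, Origin, Aircraft, Capacity}, so the common attributes are not a superkey of either fragment. The join is lossy.

No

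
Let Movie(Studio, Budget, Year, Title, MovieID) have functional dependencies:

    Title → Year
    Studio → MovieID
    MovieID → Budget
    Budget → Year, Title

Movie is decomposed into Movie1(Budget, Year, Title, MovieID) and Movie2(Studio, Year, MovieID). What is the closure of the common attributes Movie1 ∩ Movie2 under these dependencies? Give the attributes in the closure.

Budget, Year, Title, MovieID

Movie1 ∩ Movie2 = {Year, MovieID}.
MovieID → Budget applies, adding Budget
Budget → Year, Title applies, adding Title
Closure: {Budget, Year, Title, MovieID}.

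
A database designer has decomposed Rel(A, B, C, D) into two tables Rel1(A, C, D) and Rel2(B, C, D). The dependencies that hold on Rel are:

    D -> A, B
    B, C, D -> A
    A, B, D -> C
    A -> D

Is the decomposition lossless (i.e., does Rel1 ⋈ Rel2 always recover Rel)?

Yes

Common attributes: Rel1 ∩ Rel2 = {C, D}.
Closure of {C, D}: D → A, B applies, adding A, B. So (C, D)⁺ = {A, B, C, D}.
This closure contains every attribute of Rel1, so Rel1 ∩ Rel2 → Rel1. The join is lossless.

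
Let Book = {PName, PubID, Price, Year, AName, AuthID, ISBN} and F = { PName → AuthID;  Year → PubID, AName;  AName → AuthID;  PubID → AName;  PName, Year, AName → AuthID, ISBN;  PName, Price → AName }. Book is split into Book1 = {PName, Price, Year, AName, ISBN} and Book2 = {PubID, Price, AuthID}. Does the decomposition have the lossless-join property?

No

Common attributes: Book1 ∩ Book2 = {Price}.
No dependency enlarges {Price}, so (Price)⁺ = {Price}.
The closure contains neither all of Book1 = {PName, Price, Year, AName, ISBN} nor all of Book2 = {PubID, Price, AuthID}, so the common attributes are not a superkey of either fragment. The join is lossy.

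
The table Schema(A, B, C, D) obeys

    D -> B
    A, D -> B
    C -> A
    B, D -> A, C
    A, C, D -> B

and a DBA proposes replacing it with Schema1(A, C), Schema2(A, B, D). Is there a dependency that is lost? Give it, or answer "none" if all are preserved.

Check B, D → A, C: no single fragment contains all of {A, B, C, D}, and the restricted closure of {B, D} across the fragments never reaches {A, C}.
D → B is preserved.
A, D → B is preserved.
C → A is preserved.
A, C, D → B is preserved.

B, D -> A, C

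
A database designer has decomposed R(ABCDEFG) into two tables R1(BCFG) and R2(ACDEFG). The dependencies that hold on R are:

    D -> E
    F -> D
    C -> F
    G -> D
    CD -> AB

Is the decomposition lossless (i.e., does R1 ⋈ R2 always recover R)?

Common attributes: R1 ∩ R2 = {CFG}.
Closure of {CFG}: F → D applies, adding D; CD → AB applies, adding AB; D → E applies, adding E. So (CFG)⁺ = {ABCDEFG}.
This closure contains every attribute of R1, so R1 ∩ R2 → R1. The join is lossless.

Yes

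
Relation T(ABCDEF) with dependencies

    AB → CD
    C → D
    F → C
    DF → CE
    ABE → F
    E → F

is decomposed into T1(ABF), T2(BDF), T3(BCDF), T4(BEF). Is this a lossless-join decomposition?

Yes

Chase test. Columns are ABCDEF; row i has aⱼ where attribute j ∈ Ti, else bᵢⱼ.
Initial tableau (one row per fragment):
  row 1: a1 a2 b13 b14 b15 a6
  row 2: b21 a2 b23 a4 b25 a6
  row 3: b31 a2 a3 a4 b35 a6
  row 4: b41 a2 b43 b44 a5 a6
Rows 1 and 2 agree on F; apply F→C and equate their C entries.
Rows 1 and 3 agree on F; apply F→C and equate their C entries.
Rows 1 and 4 agree on F; apply F→C and equate their C entries.
Rows 2 and 3 agree on DF; apply DF→CE and equate their CE entries.
Rows 1 and 2 agree on C; apply C→D and equate their D entries.
Rows 1 and 4 agree on C; apply C→D and equate their D entries.
Rows 1 and 2 agree on DF; apply DF→CE and equate their CE entries.
Rows 1 and 4 agree on DF; apply DF→CE and equate their CE entries.
Row 1 is now all distinguished symbols — the join is lossless.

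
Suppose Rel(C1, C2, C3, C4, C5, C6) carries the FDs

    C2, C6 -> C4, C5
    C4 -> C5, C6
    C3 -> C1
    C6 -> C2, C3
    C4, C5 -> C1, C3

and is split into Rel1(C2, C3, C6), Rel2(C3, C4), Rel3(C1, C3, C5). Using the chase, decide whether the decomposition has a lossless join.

No

Chase test. Columns are C1, C2, C3, C4, C5, C6; row i has aⱼ where attribute j ∈ Reli, else bᵢⱼ.
Initial tableau (one row per fragment):
  row 1: b11 a2 a3 b14 b15 a6
  row 2: b21 b22 a3 a4 b25 b26
  row 3: a1 b32 a3 b34 a5 b36
Rows 1 and 2 agree on C3; apply C3→C1 and equate their C1 entries.
Rows 1 and 3 agree on C3; apply C3→C1 and equate their C1 entries.
No row becomes fully distinguished — the join is lossy.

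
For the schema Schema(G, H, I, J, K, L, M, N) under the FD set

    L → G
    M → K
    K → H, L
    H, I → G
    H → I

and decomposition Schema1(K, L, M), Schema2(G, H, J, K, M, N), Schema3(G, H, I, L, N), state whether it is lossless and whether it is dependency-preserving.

Lossless test (chase): Rows 1 and 3 agree on L; apply L→G and equate their G entries. Rows 1 and 2 agree on K; apply K→H, L and equate their H, L entries. Rows 1 and 2 agree on H; apply H→I and equate their I entries. Rows 1 and 3 agree on H; apply H→I and equate their I entries. Row 2 is now all distinguished symbols — the join is lossless.
Dependency preservation: K → H, L is not contained in any single fragment, but the restricted closure of its left-hand side across the fragments still reaches the right-hand side; the remaining FDs each lie inside some fragment. All dependencies are preserved.

lossless and dependency-preserving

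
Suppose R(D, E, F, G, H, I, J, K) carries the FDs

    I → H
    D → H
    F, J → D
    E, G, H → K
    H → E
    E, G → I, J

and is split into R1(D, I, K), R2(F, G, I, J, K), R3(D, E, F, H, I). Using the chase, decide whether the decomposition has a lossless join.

Chase test. Columns are D, E, F, G, H, I, J, K; row i has aⱼ where attribute j ∈ Ri, else bᵢⱼ.
Initial tableau (one row per fragment):
  row 1: a1 b12 b13 b14 b15 a6 b17 a8
  row 2: b21 b22 a3 a4 b25 a6 a7 a8
  row 3: a1 a2 a3 b34 a5 a6 b37 b38
Rows 1 and 2 agree on I; apply I→H and equate their H entries.
Rows 1 and 3 agree on I; apply I→H and equate their H entries.
Rows 1 and 2 agree on H; apply H→E and equate their E entries.
Rows 1 and 3 agree on H; apply H→E and equate their E entries.
No row becomes fully distinguished — the join is lossy.

No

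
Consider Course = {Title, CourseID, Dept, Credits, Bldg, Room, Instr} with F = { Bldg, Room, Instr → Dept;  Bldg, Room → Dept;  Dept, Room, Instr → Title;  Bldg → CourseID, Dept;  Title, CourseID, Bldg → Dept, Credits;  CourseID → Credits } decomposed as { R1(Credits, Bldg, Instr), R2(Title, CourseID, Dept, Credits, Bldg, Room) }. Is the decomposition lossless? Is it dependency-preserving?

lossy and not dependency-preserving

Lossless test: (Credits, Bldg)⁺ = {CourseID, Dept, Credits, Bldg}, which is a superkey of neither fragment — lossy.
Dependency preservation: the restricted closure of {Dept, Room, Instr} across the fragments never reaches {Title}, so Dept, Room, Instr → Title cannot be enforced without a join — not preserved.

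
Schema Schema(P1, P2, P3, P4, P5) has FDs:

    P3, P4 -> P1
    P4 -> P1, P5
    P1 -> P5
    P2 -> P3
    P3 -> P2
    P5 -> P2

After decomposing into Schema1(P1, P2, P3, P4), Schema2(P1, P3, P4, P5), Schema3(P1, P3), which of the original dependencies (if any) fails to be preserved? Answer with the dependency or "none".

none

P3, P4 → P1 lies within Schema1.
P4 → P1, P5 lies within Schema2.
P1 → P5 lies within Schema2.
P2 → P3 lies within Schema1.
P3 → P2 lies within Schema1.
P5 → P2: restricted closure across fragments reaches P2.
Every dependency is enforceable on the fragments, so the decomposition is dependency-preserving.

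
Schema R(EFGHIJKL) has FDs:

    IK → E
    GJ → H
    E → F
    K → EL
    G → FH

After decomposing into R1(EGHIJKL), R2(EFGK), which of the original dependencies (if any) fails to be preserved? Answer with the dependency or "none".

IK → E lies within R1.
GJ → H lies within R1.
E → F lies within R2.
K → EL lies within R1.
G → FH: restricted closure across fragments reaches FH.
Every dependency is enforceable on the fragments, so the decomposition is dependency-preserving.

none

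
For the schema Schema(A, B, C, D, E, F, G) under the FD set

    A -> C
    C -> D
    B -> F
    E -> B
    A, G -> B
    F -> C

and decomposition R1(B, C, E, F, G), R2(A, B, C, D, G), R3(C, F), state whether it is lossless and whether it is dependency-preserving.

Lossless test (chase): Rows 1 and 2 agree on C; apply C→D and equate their D entries. Rows 1 and 3 agree on C; apply C→D and equate their D entries. Rows 1 and 2 agree on B; apply B→F and equate their F entries. No row becomes fully distinguished — the join is lossy.
Dependency preservation: every FD's attributes lie within a single fragment, so each can be enforced locally — preserved.

lossy but dependency-preserving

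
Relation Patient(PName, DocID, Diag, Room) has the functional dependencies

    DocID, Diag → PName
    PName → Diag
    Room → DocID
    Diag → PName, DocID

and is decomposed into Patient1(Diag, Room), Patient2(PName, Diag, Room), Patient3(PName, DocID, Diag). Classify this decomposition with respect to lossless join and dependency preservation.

lossless but not dependency-preserving

Lossless test (chase): Rows 1 and 2 agree on Room; apply Room→DocID and equate their DocID entries. Rows 1 and 2 agree on Diag; apply Diag→PName, DocID and equate their PName, DocID entries. Rows 1 and 3 agree on Diag; apply Diag→PName, DocID and equate their PName, DocID entries. Row 1 is now all distinguished symbols — the join is lossless.
Dependency preservation: the restricted closure of {Room} across the fragments never reaches {DocID}, so Room → DocID cannot be enforced without a join — not preserved.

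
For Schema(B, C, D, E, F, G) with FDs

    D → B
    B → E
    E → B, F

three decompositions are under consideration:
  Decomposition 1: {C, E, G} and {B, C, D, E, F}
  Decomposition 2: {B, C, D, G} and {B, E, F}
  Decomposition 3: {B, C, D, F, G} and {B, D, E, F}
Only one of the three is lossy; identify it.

Decomposition 1: common = {C, E}, closure = {B, C, E, F} → lossy.
Decomposition 2: common = {B}, closure = {B, E, F} → lossless.
Decomposition 3: common = {B, D, F}, closure = {B, D, E, F} → lossless.

Decomposition 1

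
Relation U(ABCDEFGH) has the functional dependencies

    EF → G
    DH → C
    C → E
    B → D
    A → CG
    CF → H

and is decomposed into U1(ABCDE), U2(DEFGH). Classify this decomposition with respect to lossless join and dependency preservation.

lossy and not dependency-preserving

Lossless test: (DE)⁺ = {DE}, which is a superkey of neither fragment — lossy.
Dependency preservation: the restricted closure of {DH} across the fragments never reaches {C}, so DH → C cannot be enforced without a join — not preserved.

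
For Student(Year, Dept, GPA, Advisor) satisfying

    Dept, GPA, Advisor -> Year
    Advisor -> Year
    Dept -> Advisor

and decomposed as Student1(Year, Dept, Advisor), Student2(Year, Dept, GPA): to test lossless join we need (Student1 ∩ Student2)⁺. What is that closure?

Student1 ∩ Student2 = {Year, Dept}.
Dept → Advisor applies, adding Advisor
Closure: {Year, Dept, Advisor}.

Year, Dept, Advisor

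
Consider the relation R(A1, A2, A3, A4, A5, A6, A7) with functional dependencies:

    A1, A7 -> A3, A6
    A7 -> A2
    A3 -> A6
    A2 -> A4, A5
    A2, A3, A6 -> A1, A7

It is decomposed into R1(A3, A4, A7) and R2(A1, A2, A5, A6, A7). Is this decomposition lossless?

Common attributes: R1 ∩ R2 = {A7}.
Closure of {A7}: A7 → A2 applies, adding A2; A2 → A4, A5 applies, adding A4, A5. So (A7)⁺ = {A2, A4, A5, A7}.
The closure contains neither all of R1 = {A3, A4, A7} nor all of R2 = {A1, A2, A5, A6, A7}, so the common attributes are not a superkey of either fragment. The join is lossy.

No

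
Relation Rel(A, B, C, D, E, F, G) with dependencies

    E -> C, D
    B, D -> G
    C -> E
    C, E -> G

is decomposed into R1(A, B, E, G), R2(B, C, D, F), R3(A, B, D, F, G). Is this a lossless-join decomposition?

No

Chase test. Columns are A, B, C, D, E, F, G; row i has aⱼ where attribute j ∈ Ri, else bᵢⱼ.
Initial tableau (one row per fragment):
  row 1: a1 a2 b13 b14 a5 b16 a7
  row 2: b21 a2 a3 a4 b25 a6 b27
  row 3: a1 a2 b33 a4 b35 a6 a7
Rows 2 and 3 agree on B, D; apply B, D→G and equate their G entries.
No row becomes fully distinguished — the join is lossy.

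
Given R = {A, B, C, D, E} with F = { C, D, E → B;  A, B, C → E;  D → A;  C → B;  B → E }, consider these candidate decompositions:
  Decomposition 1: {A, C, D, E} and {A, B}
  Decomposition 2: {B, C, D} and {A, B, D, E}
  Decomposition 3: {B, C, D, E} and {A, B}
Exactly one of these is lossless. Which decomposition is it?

Decomposition 2

Decomposition 1: common = {A}, closure = {A} → lossy.
Decomposition 2: common = {B, D}, closure = {A, B, D, E} → lossless.
Decomposition 3: common = {B}, closure = {B, E} → lossy.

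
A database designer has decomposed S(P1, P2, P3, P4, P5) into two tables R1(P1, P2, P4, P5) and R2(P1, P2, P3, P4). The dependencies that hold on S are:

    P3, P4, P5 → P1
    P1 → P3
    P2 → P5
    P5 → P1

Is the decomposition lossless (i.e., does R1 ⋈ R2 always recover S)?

Yes

Common attributes: R1 ∩ R2 = {P1, P2, P4}.
Closure of {P1, P2, P4}: P1 → P3 applies, adding P3; P2 → P5 applies, adding P5. So (P1, P2, P4)⁺ = {P1, P2, P3, P4, P5}.
This closure contains every attribute of R1, so R1 ∩ R2 → R1. The join is lossless.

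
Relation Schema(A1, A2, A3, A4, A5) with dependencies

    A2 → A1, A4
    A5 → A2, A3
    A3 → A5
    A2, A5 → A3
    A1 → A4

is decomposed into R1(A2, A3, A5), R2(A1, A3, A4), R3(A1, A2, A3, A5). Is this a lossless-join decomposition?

Chase test. Columns are A1, A2, A3, A4, A5; row i has aⱼ where attribute j ∈ Ri, else bᵢⱼ.
Initial tableau (one row per fragment):
  row 1: b11 a2 a3 b14 a5
  row 2: a1 b22 a3 a4 b25
  row 3: a1 a2 a3 b34 a5
Rows 1 and 3 agree on A2; apply A2→A1, A4 and equate their A1, A4 entries.
Rows 1 and 2 agree on A3; apply A3→A5 and equate their A5 entries.
Rows 1 and 2 agree on A1; apply A1→A4 and equate their A4 entries.
Rows 1 and 2 agree on A5; apply A5→A2, A3 and equate their A2, A3 entries.
Row 1 is now all distinguished symbols — the join is lossless.

Yes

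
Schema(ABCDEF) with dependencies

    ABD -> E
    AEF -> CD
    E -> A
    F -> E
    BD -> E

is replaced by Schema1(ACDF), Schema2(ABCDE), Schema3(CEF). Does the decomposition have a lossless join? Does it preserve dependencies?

Lossless test (chase): Rows 2 and 3 agree on E; apply E→A and equate their A entries. Rows 1 and 3 agree on F; apply F→E and equate their E entries. Rows 1 and 3 agree on AEF; apply AEF→CD and equate their CD entries. No row becomes fully distinguished — the join is lossy.
Dependency preservation: AEF → CD is not contained in any single fragment, but the restricted closure of its left-hand side across the fragments still reaches the right-hand side; the remaining FDs each lie inside some fragment. All dependencies are preserved.

lossy but dependency-preserving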